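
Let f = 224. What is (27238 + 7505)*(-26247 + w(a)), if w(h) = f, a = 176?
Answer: -904117089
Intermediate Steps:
w(h) = 224
(27238 + 7505)*(-26247 + w(a)) = (27238 + 7505)*(-26247 + 224) = 34743*(-26023) = -904117089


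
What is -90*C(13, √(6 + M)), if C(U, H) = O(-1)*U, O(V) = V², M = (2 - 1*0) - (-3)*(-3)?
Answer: -1170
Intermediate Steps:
M = -7 (M = (2 + 0) - 1*9 = 2 - 9 = -7)
C(U, H) = U (C(U, H) = (-1)²*U = 1*U = U)
-90*C(13, √(6 + M)) = -90*13 = -1170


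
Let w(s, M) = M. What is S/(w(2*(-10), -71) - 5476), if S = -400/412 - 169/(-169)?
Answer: -1/190447 ≈ -5.2508e-6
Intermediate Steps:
S = 3/103 (S = -400*1/412 - 169*(-1/169) = -100/103 + 1 = 3/103 ≈ 0.029126)
S/(w(2*(-10), -71) - 5476) = 3/(103*(-71 - 5476)) = (3/103)/(-5547) = (3/103)*(-1/5547) = -1/190447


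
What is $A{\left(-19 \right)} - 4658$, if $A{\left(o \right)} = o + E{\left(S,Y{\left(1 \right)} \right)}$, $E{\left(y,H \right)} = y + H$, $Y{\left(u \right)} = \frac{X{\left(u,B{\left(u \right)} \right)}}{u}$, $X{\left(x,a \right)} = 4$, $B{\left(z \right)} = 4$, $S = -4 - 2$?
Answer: $-4679$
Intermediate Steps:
$S = -6$ ($S = -4 - 2 = -6$)
$Y{\left(u \right)} = \frac{4}{u}$
$E{\left(y,H \right)} = H + y$
$A{\left(o \right)} = -2 + o$ ($A{\left(o \right)} = o - \left(6 - \frac{4}{1}\right) = o + \left(4 \cdot 1 - 6\right) = o + \left(4 - 6\right) = o - 2 = -2 + o$)
$A{\left(-19 \right)} - 4658 = \left(-2 - 19\right) - 4658 = -21 - 4658 = -4679$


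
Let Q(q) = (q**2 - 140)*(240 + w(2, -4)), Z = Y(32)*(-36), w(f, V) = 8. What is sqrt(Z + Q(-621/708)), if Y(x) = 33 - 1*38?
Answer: I*sqrt(478278322)/118 ≈ 185.34*I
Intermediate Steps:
Y(x) = -5 (Y(x) = 33 - 38 = -5)
Z = 180 (Z = -5*(-36) = 180)
Q(q) = -34720 + 248*q**2 (Q(q) = (q**2 - 140)*(240 + 8) = (-140 + q**2)*248 = -34720 + 248*q**2)
sqrt(Z + Q(-621/708)) = sqrt(180 + (-34720 + 248*(-621/708)**2)) = sqrt(180 + (-34720 + 248*(-621*1/708)**2)) = sqrt(180 + (-34720 + 248*(-207/236)**2)) = sqrt(180 + (-34720 + 248*(42849/55696))) = sqrt(180 + (-34720 + 1328319/6962)) = sqrt(180 - 240392321/6962) = sqrt(-239139161/6962) = I*sqrt(478278322)/118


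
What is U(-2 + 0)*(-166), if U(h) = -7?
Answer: 1162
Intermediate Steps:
U(-2 + 0)*(-166) = -7*(-166) = 1162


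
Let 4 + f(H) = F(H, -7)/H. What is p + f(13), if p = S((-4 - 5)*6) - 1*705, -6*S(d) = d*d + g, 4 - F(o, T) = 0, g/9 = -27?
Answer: -30009/26 ≈ -1154.2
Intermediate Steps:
g = -243 (g = 9*(-27) = -243)
F(o, T) = 4 (F(o, T) = 4 - 1*0 = 4 + 0 = 4)
S(d) = 81/2 - d**2/6 (S(d) = -(d*d - 243)/6 = -(d**2 - 243)/6 = -(-243 + d**2)/6 = 81/2 - d**2/6)
f(H) = -4 + 4/H
p = -2301/2 (p = (81/2 - 36*(-4 - 5)**2/6) - 1*705 = (81/2 - (-9*6)**2/6) - 705 = (81/2 - 1/6*(-54)**2) - 705 = (81/2 - 1/6*2916) - 705 = (81/2 - 486) - 705 = -891/2 - 705 = -2301/2 ≈ -1150.5)
p + f(13) = -2301/2 + (-4 + 4/13) = -2301/2 - 48/13 = -30009/26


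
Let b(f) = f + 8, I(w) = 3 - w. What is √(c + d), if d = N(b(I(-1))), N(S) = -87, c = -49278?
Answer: 3*I*√5485 ≈ 222.18*I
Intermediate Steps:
b(f) = 8 + f
d = -87
√(c + d) = √(-49278 - 87) = √(-49365) = 3*I*√5485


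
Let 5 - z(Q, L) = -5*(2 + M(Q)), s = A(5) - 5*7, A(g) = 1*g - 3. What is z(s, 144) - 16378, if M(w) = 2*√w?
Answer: -16363 + 10*I*√33 ≈ -16363.0 + 57.446*I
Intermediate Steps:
A(g) = -3 + g (A(g) = g - 3 = -3 + g)
s = -33 (s = (-3 + 5) - 5*7 = 2 - 35 = -33)
z(Q, L) = 15 + 10*√Q (z(Q, L) = 5 - (-5)*(2 + 2*√Q) = 5 - (-10 - 10*√Q) = 5 + (10 + 10*√Q) = 15 + 10*√Q)
z(s, 144) - 16378 = (15 + 10*√(-33)) - 16378 = (15 + 10*(I*√33)) - 16378 = (15 + 10*I*√33) - 16378 = -16363 + 10*I*√33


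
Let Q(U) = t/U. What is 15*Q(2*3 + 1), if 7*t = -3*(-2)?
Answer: 90/49 ≈ 1.8367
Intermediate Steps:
t = 6/7 (t = (-3*(-2))/7 = (⅐)*6 = 6/7 ≈ 0.85714)
Q(U) = 6/(7*U)
15*Q(2*3 + 1) = 15*(6/(7*(2*3 + 1))) = 15*(6/(7*(6 + 1))) = 15*((6/7)/7) = 15*((6/7)*(⅐)) = 15*(6/49) = 90/49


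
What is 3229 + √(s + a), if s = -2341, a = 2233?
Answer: 3229 + 6*I*√3 ≈ 3229.0 + 10.392*I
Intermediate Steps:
3229 + √(s + a) = 3229 + √(-2341 + 2233) = 3229 + √(-108) = 3229 + 6*I*√3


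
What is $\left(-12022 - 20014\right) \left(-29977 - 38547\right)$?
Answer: $2195234864$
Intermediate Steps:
$\left(-12022 - 20014\right) \left(-29977 - 38547\right) = \left(-32036\right) \left(-68524\right) = 2195234864$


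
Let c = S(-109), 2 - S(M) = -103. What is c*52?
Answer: 5460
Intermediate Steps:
S(M) = 105 (S(M) = 2 - 1*(-103) = 2 + 103 = 105)
c = 105
c*52 = 105*52 = 5460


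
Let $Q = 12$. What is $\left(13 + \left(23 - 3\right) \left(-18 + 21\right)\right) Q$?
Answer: $876$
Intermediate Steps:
$\left(13 + \left(23 - 3\right) \left(-18 + 21\right)\right) Q = \left(13 + \left(23 - 3\right) \left(-18 + 21\right)\right) 12 = \left(13 + 20 \cdot 3\right) 12 = \left(13 + 60\right) 12 = 73 \cdot 12 = 876$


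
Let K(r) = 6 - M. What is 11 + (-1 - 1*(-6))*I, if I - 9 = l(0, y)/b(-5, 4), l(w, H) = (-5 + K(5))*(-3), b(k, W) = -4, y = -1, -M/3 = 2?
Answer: 329/4 ≈ 82.250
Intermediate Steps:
M = -6 (M = -3*2 = -6)
K(r) = 12 (K(r) = 6 - 1*(-6) = 6 + 6 = 12)
l(w, H) = -21 (l(w, H) = (-5 + 12)*(-3) = 7*(-3) = -21)
I = 57/4 (I = 9 - 21/(-4) = 9 - 21*(-¼) = 9 + 21/4 = 57/4 ≈ 14.250)
11 + (-1 - 1*(-6))*I = 11 + (-1 - 1*(-6))*(57/4) = 11 + (-1 + 6)*(57/4) = 11 + 5*(57/4) = 11 + 285/4 = 329/4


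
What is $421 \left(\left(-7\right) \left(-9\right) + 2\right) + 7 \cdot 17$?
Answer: $27484$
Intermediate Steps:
$421 \left(\left(-7\right) \left(-9\right) + 2\right) + 7 \cdot 17 = 421 \left(63 + 2\right) + 119 = 421 \cdot 65 + 119 = 27365 + 119 = 27484$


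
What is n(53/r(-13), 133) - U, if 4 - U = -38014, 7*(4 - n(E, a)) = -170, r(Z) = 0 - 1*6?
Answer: -265928/7 ≈ -37990.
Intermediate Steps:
r(Z) = -6 (r(Z) = 0 - 6 = -6)
n(E, a) = 198/7 (n(E, a) = 4 - ⅐*(-170) = 4 + 170/7 = 198/7)
U = 38018 (U = 4 - 1*(-38014) = 4 + 38014 = 38018)
n(53/r(-13), 133) - U = 198/7 - 1*38018 = 198/7 - 38018 = -265928/7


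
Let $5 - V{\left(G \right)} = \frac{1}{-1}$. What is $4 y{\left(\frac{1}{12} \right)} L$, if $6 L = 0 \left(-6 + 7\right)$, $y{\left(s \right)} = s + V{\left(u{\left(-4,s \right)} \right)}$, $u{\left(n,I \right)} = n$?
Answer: $0$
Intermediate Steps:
$V{\left(G \right)} = 6$ ($V{\left(G \right)} = 5 - \frac{1}{-1} = 5 - -1 = 5 + 1 = 6$)
$y{\left(s \right)} = 6 + s$ ($y{\left(s \right)} = s + 6 = 6 + s$)
$L = 0$ ($L = \frac{0 \left(-6 + 7\right)}{6} = \frac{0 \cdot 1}{6} = \frac{1}{6} \cdot 0 = 0$)
$4 y{\left(\frac{1}{12} \right)} L = 4 \left(6 + \frac{1}{12}\right) 0 = 4 \cdot \frac{73}{12} \cdot 0 = \frac{73}{3} \cdot 0 = 0$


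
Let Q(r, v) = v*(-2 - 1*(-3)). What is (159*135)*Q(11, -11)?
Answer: -236115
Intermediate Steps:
Q(r, v) = v (Q(r, v) = v*(-2 + 3) = v*1 = v)
(159*135)*Q(11, -11) = (159*135)*(-11) = 21465*(-11) = -236115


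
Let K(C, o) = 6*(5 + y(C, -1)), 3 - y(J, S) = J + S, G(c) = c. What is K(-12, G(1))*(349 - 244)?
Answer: 13230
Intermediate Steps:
y(J, S) = 3 - J - S (y(J, S) = 3 - (J + S) = 3 + (-J - S) = 3 - J - S)
K(C, o) = 54 - 6*C (K(C, o) = 6*(5 + (3 - C - 1*(-1))) = 6*(5 + (3 - C + 1)) = 6*(5 + (4 - C)) = 6*(9 - C) = 54 - 6*C)
K(-12, G(1))*(349 - 244) = (54 - 6*(-12))*(349 - 244) = (54 + 72)*105 = 126*105 = 13230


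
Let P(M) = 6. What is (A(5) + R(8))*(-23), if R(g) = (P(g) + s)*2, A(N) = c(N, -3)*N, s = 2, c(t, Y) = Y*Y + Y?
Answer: -1058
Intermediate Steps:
c(t, Y) = Y + Y**2 (c(t, Y) = Y**2 + Y = Y + Y**2)
A(N) = 6*N (A(N) = (-3*(1 - 3))*N = (-3*(-2))*N = 6*N)
R(g) = 16 (R(g) = (6 + 2)*2 = 8*2 = 16)
(A(5) + R(8))*(-23) = (6*5 + 16)*(-23) = (30 + 16)*(-23) = 46*(-23) = -1058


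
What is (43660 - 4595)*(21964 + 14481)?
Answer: 1423723925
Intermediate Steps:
(43660 - 4595)*(21964 + 14481) = 39065*36445 = 1423723925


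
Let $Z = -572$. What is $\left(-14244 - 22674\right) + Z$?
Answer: $-37490$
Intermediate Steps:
$\left(-14244 - 22674\right) + Z = \left(-14244 - 22674\right) - 572 = -36918 - 572 = -37490$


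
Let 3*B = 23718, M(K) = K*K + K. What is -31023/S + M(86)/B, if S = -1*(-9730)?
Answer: -86233989/38462690 ≈ -2.2420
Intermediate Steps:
M(K) = K + K**2 (M(K) = K**2 + K = K + K**2)
S = 9730
B = 7906 (B = (1/3)*23718 = 7906)
-31023/S + M(86)/B = -31023/9730 + (86*(1 + 86))/7906 = -31023*1/9730 + (86*87)*(1/7906) = -31023/9730 + 7482*(1/7906) = -31023/9730 + 3741/3953 = -86233989/38462690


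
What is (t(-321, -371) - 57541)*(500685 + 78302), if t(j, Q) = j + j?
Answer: -33687200621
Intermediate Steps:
t(j, Q) = 2*j
(t(-321, -371) - 57541)*(500685 + 78302) = (2*(-321) - 57541)*(500685 + 78302) = (-642 - 57541)*578987 = -58183*578987 = -33687200621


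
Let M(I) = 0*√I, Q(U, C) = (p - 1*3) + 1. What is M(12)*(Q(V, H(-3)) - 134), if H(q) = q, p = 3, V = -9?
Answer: 0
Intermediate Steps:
Q(U, C) = 1 (Q(U, C) = (3 - 1*3) + 1 = (3 - 3) + 1 = 0 + 1 = 1)
M(I) = 0
M(12)*(Q(V, H(-3)) - 134) = 0*(1 - 134) = 0*(-133) = 0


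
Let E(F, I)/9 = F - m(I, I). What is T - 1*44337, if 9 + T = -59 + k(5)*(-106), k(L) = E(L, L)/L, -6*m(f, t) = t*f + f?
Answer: -46313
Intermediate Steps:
m(f, t) = -f/6 - f*t/6 (m(f, t) = -(t*f + f)/6 = -(f*t + f)/6 = -(f + f*t)/6 = -f/6 - f*t/6)
E(F, I) = 9*F + 3*I*(1 + I)/2 (E(F, I) = 9*(F - (-1)*I*(1 + I)/6) = 9*(F + I*(1 + I)/6) = 9*F + 3*I*(1 + I)/2)
k(L) = (9*L + 3*L*(1 + L)/2)/L
T = -1976 (T = -9 + (-59 + (21/2 + (3/2)*5)*(-106)) = -9 + (-59 + (21/2 + 15/2)*(-106)) = -9 + (-59 + 18*(-106)) = -9 + (-59 - 1908) = -9 - 1967 = -1976)
T - 1*44337 = -1976 - 1*44337 = -1976 - 44337 = -46313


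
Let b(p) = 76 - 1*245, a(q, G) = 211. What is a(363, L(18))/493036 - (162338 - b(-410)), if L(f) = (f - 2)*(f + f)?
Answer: -80121801041/493036 ≈ -1.6251e+5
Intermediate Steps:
L(f) = 2*f*(-2 + f) (L(f) = (-2 + f)*(2*f) = 2*f*(-2 + f))
b(p) = -169 (b(p) = 76 - 245 = -169)
a(363, L(18))/493036 - (162338 - b(-410)) = 211/493036 - (162338 - 1*(-169)) = 211*(1/493036) - (162338 + 169) = 211/493036 - 1*162507 = 211/493036 - 162507 = -80121801041/493036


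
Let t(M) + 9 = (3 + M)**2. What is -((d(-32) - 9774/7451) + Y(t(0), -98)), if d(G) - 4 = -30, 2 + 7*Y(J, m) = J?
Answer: 1439402/52157 ≈ 27.597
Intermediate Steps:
t(M) = -9 + (3 + M)**2
Y(J, m) = -2/7 + J/7
d(G) = -26 (d(G) = 4 - 30 = -26)
-((d(-32) - 9774/7451) + Y(t(0), -98)) = -((-26 - 9774/7451) + (-2/7 + (0*(6 + 0))/7)) = -((-26 - 9774*1/7451) + (-2/7 + (0*6)/7)) = -((-26 - 9774/7451) + (-2/7 + (1/7)*0)) = -(-203500/7451 + (-2/7 + 0)) = -(-203500/7451 - 2/7) = -1*(-1439402/52157) = 1439402/52157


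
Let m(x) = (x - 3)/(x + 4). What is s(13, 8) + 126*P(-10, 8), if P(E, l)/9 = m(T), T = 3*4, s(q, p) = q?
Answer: 5207/8 ≈ 650.88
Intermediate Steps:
T = 12
m(x) = (-3 + x)/(4 + x)
P(E, l) = 81/16 (P(E, l) = 9*((-3 + 12)/(4 + 12)) = 9*(9/16) = 81/16)
s(13, 8) + 126*P(-10, 8) = 13 + 126*(81/16) = 13 + 5103/8 = 5207/8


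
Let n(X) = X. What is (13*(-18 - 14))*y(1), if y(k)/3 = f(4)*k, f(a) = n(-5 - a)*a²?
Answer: 179712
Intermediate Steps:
f(a) = a²*(-5 - a) (f(a) = (-5 - a)*a² = a²*(-5 - a))
y(k) = -432*k (y(k) = 3*((4²*(-5 - 1*4))*k) = 3*((16*(-5 - 4))*k) = 3*((16*(-9))*k) = 3*(-144*k) = -432*k)
(13*(-18 - 14))*y(1) = (13*(-18 - 14))*(-432*1) = (13*(-32))*(-432) = -416*(-432) = 179712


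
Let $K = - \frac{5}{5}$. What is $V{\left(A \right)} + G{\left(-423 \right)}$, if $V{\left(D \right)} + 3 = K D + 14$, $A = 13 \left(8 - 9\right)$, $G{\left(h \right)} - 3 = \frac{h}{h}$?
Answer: $28$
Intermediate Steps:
$G{\left(h \right)} = 4$ ($G{\left(h \right)} = 3 + \frac{h}{h} = 3 + 1 = 4$)
$K = -1$ ($K = \left(-5\right) \frac{1}{5} = -1$)
$A = -13$ ($A = 13 \left(-1\right) = -13$)
$V{\left(D \right)} = 11 - D$ ($V{\left(D \right)} = -3 - \left(-14 + D\right) = 11 - D$)
$V{\left(A \right)} + G{\left(-423 \right)} = \left(11 - -13\right) + 4 = \left(11 + 13\right) + 4 = 24 + 4 = 28$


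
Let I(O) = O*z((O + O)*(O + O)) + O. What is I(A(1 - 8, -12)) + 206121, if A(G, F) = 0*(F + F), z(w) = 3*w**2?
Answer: 206121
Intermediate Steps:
A(G, F) = 0 (A(G, F) = 0*(2*F) = 0)
I(O) = O + 48*O**5 (I(O) = O*(3*((O + O)*(O + O))**2) + O = O*(3*((2*O)*(2*O))**2) + O = O*(3*(4*O**2)**2) + O = O*(3*(16*O**4)) + O = O*(48*O**4) + O = 48*O**5 + O = O + 48*O**5)
I(A(1 - 8, -12)) + 206121 = (0 + 48*0**5) + 206121 = (0 + 48*0) + 206121 = (0 + 0) + 206121 = 0 + 206121 = 206121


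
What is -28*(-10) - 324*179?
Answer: -57716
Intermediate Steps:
-28*(-10) - 324*179 = 280 - 57996 = -57716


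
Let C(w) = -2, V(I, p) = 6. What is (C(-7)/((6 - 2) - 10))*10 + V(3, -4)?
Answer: 28/3 ≈ 9.3333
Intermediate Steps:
(C(-7)/((6 - 2) - 10))*10 + V(3, -4) = -2/((6 - 2) - 10)*10 + 6 = -2/(4 - 10)*10 + 6 = -2/(-6)*10 + 6 = -2*(-1/6)*10 + 6 = (1/3)*10 + 6 = 10/3 + 6 = 28/3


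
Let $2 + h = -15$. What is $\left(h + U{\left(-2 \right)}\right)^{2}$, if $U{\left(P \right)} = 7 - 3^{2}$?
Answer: $361$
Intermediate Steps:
$h = -17$ ($h = -2 - 15 = -17$)
$U{\left(P \right)} = -2$ ($U{\left(P \right)} = 7 - 9 = -2$)
$\left(h + U{\left(-2 \right)}\right)^{2} = \left(-17 - 2\right)^{2} = \left(-19\right)^{2} = 361$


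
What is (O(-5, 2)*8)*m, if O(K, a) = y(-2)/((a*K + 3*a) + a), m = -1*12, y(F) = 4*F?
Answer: -384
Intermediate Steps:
m = -12
O(K, a) = -8/(4*a + K*a) (O(K, a) = (4*(-2))/((a*K + 3*a) + a) = -8/((K*a + 3*a) + a) = -8/((3*a + K*a) + a) = -8/(4*a + K*a))
(O(-5, 2)*8)*m = (-8/(2*(4 - 5))*8)*(-12) = (-8*1/2/(-1)*8)*(-12) = (-8*1/2*(-1)*8)*(-12) = (4*8)*(-12) = 32*(-12) = -384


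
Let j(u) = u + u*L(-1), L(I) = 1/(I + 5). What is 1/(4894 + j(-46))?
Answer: 2/9673 ≈ 0.00020676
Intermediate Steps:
L(I) = 1/(5 + I)
j(u) = 5*u/4 (j(u) = u + u/(5 - 1) = u + u/4 = 5*u/4)
1/(4894 + j(-46)) = 1/(4894 + (5/4)*(-46)) = 1/(4894 - 115/2) = 1/(9673/2) = 2/9673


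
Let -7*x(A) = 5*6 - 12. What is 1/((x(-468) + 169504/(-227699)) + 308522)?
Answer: 1593893/491745771036 ≈ 3.2413e-6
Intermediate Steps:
x(A) = -18/7 (x(A) = -(5*6 - 12)/7 = -(30 - 12)/7 = -⅐*18 = -18/7)
1/((x(-468) + 169504/(-227699)) + 308522) = 1/((-18/7 + 169504/(-227699)) + 308522) = 1/((-18/7 + 169504*(-1/227699)) + 308522) = 1/((-18/7 - 169504/227699) + 308522) = 1/(-5285110/1593893 + 308522) = 1/(491745771036/1593893) = 1593893/491745771036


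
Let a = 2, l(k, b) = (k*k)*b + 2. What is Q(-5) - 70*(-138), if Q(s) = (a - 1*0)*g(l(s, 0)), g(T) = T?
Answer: 9664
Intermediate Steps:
l(k, b) = 2 + b*k**2 (l(k, b) = k**2*b + 2 = b*k**2 + 2 = 2 + b*k**2)
Q(s) = 4 (Q(s) = (2 - 1*0)*(2 + 0*s**2) = (2 + 0)*(2 + 0) = 2*2 = 4)
Q(-5) - 70*(-138) = 4 - 70*(-138) = 4 + 9660 = 9664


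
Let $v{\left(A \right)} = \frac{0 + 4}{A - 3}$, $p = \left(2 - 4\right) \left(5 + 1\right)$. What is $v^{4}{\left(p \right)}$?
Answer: $\frac{256}{50625} \approx 0.0050568$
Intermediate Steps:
$p = -12$ ($p = \left(-2\right) 6 = -12$)
$v{\left(A \right)} = \frac{4}{-3 + A}$
$v^{4}{\left(p \right)} = \left(\frac{4}{-3 - 12}\right)^{4} = \left(\frac{4}{-15}\right)^{4} = \left(4 \left(- \frac{1}{15}\right)\right)^{4} = \left(- \frac{4}{15}\right)^{4} = \frac{256}{50625}$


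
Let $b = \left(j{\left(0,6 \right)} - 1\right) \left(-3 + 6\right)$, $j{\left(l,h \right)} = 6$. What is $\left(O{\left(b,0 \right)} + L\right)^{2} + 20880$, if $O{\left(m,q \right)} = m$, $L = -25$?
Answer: $20980$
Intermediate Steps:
$b = 15$ ($b = \left(6 - 1\right) \left(-3 + 6\right) = 5 \cdot 3 = 15$)
$\left(O{\left(b,0 \right)} + L\right)^{2} + 20880 = \left(15 - 25\right)^{2} + 20880 = \left(-10\right)^{2} + 20880 = 100 + 20880 = 20980$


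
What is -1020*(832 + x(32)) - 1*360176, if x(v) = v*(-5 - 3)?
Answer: -947696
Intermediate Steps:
x(v) = -8*v (x(v) = v*(-8) = -8*v)
-1020*(832 + x(32)) - 1*360176 = -1020*(832 - 8*32) - 1*360176 = -1020*(832 - 256) - 360176 = -1020*576 - 360176 = -587520 - 360176 = -947696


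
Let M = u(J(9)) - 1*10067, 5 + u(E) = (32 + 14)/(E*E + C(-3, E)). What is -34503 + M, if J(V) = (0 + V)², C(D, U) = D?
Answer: -146161402/3279 ≈ -44575.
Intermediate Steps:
J(V) = V²
u(E) = -5 + 46/(-3 + E²) (u(E) = -5 + (32 + 14)/(E*E - 3) = -5 + 46/(E² - 3) = -5 + 46/(-3 + E²))
M = -33026065/3279 (M = (61 - 5*(9²)²)/(-3 + (9²)²) - 1*10067 = (61 - 5*81²)/(-3 + 81²) - 10067 = (61 - 5*6561)/(-3 + 6561) - 10067 = (61 - 32805)/6558 - 10067 = (1/6558)*(-32744) - 10067 = -16372/3279 - 10067 = -33026065/3279 ≈ -10072.)
-34503 + M = -34503 - 33026065/3279 = -146161402/3279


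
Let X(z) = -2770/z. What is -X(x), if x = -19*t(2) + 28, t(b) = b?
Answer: -277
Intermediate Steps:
x = -10 (x = -19*2 + 28 = -38 + 28 = -10)
-X(x) = -(-2770)/(-10) = -(-2770)*(-1)/10 = -1*277 = -277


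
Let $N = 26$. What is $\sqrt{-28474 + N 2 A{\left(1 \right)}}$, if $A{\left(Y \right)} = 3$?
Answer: $i \sqrt{28318} \approx 168.28 i$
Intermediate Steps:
$\sqrt{-28474 + N 2 A{\left(1 \right)}} = \sqrt{-28474 + 26 \cdot 2 \cdot 3} = \sqrt{-28474 + 52 \cdot 3} = \sqrt{-28474 + 156} = \sqrt{-28318} = i \sqrt{28318}$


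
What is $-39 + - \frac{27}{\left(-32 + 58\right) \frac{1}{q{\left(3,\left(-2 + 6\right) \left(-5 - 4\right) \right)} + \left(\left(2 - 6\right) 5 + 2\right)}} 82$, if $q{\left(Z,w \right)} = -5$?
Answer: $\frac{24954}{13} \approx 1919.5$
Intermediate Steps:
$-39 + - \frac{27}{\left(-32 + 58\right) \frac{1}{q{\left(3,\left(-2 + 6\right) \left(-5 - 4\right) \right)} + \left(\left(2 - 6\right) 5 + 2\right)}} 82 = -39 + - \frac{27}{\left(-32 + 58\right) \frac{1}{-5 + \left(\left(2 - 6\right) 5 + 2\right)}} 82 = -39 + - \frac{27}{26 \frac{1}{-5 + \left(\left(2 - 6\right) 5 + 2\right)}} 82 = -39 + - \frac{27}{26 \frac{1}{-5 + \left(\left(-4\right) 5 + 2\right)}} 82 = -39 + - \frac{27}{26 \frac{1}{-5 + \left(-20 + 2\right)}} 82 = -39 + - \frac{27}{26 \frac{1}{-5 - 18}} \cdot 82 = -39 + - \frac{27}{26 \frac{1}{-23}} \cdot 82 = -39 + - \frac{27}{26 \left(- \frac{1}{23}\right)} 82 = -39 + - \frac{27}{- \frac{26}{23}} \cdot 82 = -39 + \left(-27\right) \left(- \frac{23}{26}\right) 82 = -39 + \frac{621}{26} \cdot 82 = -39 + \frac{25461}{13} = \frac{24954}{13}$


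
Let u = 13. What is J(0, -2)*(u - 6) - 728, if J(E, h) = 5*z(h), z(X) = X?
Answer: -798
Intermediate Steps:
J(E, h) = 5*h
J(0, -2)*(u - 6) - 728 = (5*(-2))*(13 - 6) - 728 = -10*7 - 728 = -70 - 728 = -798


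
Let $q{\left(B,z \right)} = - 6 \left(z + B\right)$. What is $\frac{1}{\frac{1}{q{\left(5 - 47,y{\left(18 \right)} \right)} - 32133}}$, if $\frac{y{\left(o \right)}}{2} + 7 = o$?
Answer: $-32013$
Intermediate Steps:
$y{\left(o \right)} = -14 + 2 o$
$q{\left(B,z \right)} = - 6 B - 6 z$ ($q{\left(B,z \right)} = - 6 \left(B + z\right) = - 6 B - 6 z$)
$\frac{1}{\frac{1}{q{\left(5 - 47,y{\left(18 \right)} \right)} - 32133}} = \frac{1}{\frac{1}{\left(- 6 \left(5 - 47\right) - 6 \left(-14 + 2 \cdot 18\right)\right) - 32133}} = \frac{1}{\frac{1}{\left(- 6 \left(5 + \left(-70 + 23\right)\right) - 6 \left(-14 + 36\right)\right) - 32133}} = \frac{1}{\frac{1}{\left(- 6 \left(5 - 47\right) - 132\right) - 32133}} = \frac{1}{\frac{1}{\left(\left(-6\right) \left(-42\right) - 132\right) - 32133}} = \frac{1}{\frac{1}{\left(252 - 132\right) - 32133}} = \frac{1}{\frac{1}{120 - 32133}} = \frac{1}{\frac{1}{-32013}} = \frac{1}{- \frac{1}{32013}} = -32013$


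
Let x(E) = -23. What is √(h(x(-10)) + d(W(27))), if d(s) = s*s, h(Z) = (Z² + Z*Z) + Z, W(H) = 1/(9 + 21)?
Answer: √931501/30 ≈ 32.171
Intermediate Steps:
W(H) = 1/30
h(Z) = Z + 2*Z² (h(Z) = (Z² + Z²) + Z = 2*Z² + Z = Z + 2*Z²)
d(s) = s²
√(h(x(-10)) + d(W(27))) = √(-23*(1 + 2*(-23)) + (1/30)²) = √(-23*(1 - 46) + 1/900) = √(-23*(-45) + 1/900) = √(1035 + 1/900) = √(931501/900) = √931501/30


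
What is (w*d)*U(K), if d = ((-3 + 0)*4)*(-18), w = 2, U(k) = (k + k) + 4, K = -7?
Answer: -4320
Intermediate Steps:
U(k) = 4 + 2*k (U(k) = 2*k + 4 = 4 + 2*k)
d = 216 (d = -3*4*(-18) = -12*(-18) = 216)
(w*d)*U(K) = (2*216)*(4 + 2*(-7)) = 432*(4 - 14) = 432*(-10) = -4320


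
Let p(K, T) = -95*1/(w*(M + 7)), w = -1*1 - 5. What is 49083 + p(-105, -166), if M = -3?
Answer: 1178087/24 ≈ 49087.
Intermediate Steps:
w = -6 (w = -1 - 5 = -6)
p(K, T) = 95/24 (p(K, T) = -95*(-1/(6*(-3 + 7))) = -95/(4*(-6)) = -95/(-24) = -95*(-1/24) = 95/24)
49083 + p(-105, -166) = 49083 + 95/24 = 1178087/24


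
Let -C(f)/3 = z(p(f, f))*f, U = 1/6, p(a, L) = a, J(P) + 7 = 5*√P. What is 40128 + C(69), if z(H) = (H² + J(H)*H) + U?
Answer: -1690905/2 - 71415*√69 ≈ -1.4387e+6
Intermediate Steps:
J(P) = -7 + 5*√P
U = ⅙ ≈ 0.16667
z(H) = ⅙ + H² + H*(-7 + 5*√H) (z(H) = (H² + (-7 + 5*√H)*H) + ⅙ = (H² + H*(-7 + 5*√H)) + ⅙ = ⅙ + H² + H*(-7 + 5*√H))
C(f) = -3*f*(⅙ + f² - 7*f + 5*f^(3/2)) (C(f) = -3*(⅙ + f² - 7*f + 5*f^(3/2))*f = -3*f*(⅙ + f² - 7*f + 5*f^(3/2)))
40128 + C(69) = 40128 + (-71415*√69 - 3*69³ + 21*69² - ½*69) = 40128 + (-71415*√69 - 3*328509 + 21*4761 - 69/2) = 40128 + (-71415*√69 - 985527 + 99981 - 69/2) = 40128 + (-1771161/2 - 71415*√69) = -1690905/2 - 71415*√69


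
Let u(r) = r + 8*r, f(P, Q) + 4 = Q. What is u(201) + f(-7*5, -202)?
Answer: 1603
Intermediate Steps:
f(P, Q) = -4 + Q
u(r) = 9*r
u(201) + f(-7*5, -202) = 9*201 + (-4 - 202) = 1809 - 206 = 1603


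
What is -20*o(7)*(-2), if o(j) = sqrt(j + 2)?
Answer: 120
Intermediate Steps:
o(j) = sqrt(2 + j)
-20*o(7)*(-2) = -20*sqrt(2 + 7)*(-2) = -20*sqrt(9)*(-2) = -20*3*(-2) = -60*(-2) = 120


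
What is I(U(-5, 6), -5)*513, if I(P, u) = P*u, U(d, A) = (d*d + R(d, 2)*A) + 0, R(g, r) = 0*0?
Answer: -64125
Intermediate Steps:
R(g, r) = 0
U(d, A) = d² (U(d, A) = (d*d + 0*A) + 0 = (d² + 0) + 0 = d² + 0 = d²)
I(U(-5, 6), -5)*513 = ((-5)²*(-5))*513 = (25*(-5))*513 = -125*513 = -64125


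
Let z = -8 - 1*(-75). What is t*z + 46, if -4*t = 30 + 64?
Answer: -3057/2 ≈ -1528.5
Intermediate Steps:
t = -47/2 (t = -(30 + 64)/4 = -1/4*94 = -47/2 ≈ -23.500)
z = 67 (z = -8 + 75 = 67)
t*z + 46 = -47/2*67 + 46 = -3149/2 + 46 = -3057/2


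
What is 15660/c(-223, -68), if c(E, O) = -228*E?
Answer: 1305/4237 ≈ 0.30800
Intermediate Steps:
15660/c(-223, -68) = 15660/((-228*(-223))) = 15660/50844 = 15660*(1/50844) = 1305/4237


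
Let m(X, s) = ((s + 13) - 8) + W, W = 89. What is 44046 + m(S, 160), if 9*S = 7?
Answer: 44300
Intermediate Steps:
S = 7/9 (S = (1/9)*7 = 7/9 ≈ 0.77778)
m(X, s) = 94 + s (m(X, s) = ((s + 13) - 8) + 89 = ((13 + s) - 8) + 89 = (5 + s) + 89 = 94 + s)
44046 + m(S, 160) = 44046 + (94 + 160) = 44046 + 254 = 44300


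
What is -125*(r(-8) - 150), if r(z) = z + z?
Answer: 20750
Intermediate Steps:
r(z) = 2*z
-125*(r(-8) - 150) = -125*(2*(-8) - 150) = -125*(-16 - 150) = -125*(-166) = 20750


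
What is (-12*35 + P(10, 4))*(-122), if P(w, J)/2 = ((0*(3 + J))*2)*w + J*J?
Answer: 47336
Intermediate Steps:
P(w, J) = 2*J² (P(w, J) = 2*(((0*(3 + J))*2)*w + J*J) = 2*((0*2)*w + J²) = 2*(0*w + J²) = 2*(0 + J²) = 2*J²)
(-12*35 + P(10, 4))*(-122) = (-12*35 + 2*4²)*(-122) = (-420 + 2*16)*(-122) = (-420 + 32)*(-122) = -388*(-122) = 47336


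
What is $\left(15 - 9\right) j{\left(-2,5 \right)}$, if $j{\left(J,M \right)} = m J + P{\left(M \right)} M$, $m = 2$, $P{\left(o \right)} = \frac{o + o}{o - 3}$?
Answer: $126$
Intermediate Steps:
$P{\left(o \right)} = \frac{2 o}{-3 + o}$
$j{\left(J,M \right)} = 2 J + \frac{2 M^{2}}{-3 + M}$ ($j{\left(J,M \right)} = 2 J + \frac{2 M}{-3 + M} M = 2 J + \frac{2 M^{2}}{-3 + M}$)
$\left(15 - 9\right) j{\left(-2,5 \right)} = \left(15 - 9\right) \frac{2 \left(5^{2} - 2 \left(-3 + 5\right)\right)}{-3 + 5} = 6 \frac{2 \left(25 - 4\right)}{2} = 6 \cdot 2 \cdot \frac{1}{2} \left(25 - 4\right) = 6 \cdot 2 \cdot \frac{1}{2} \cdot 21 = 6 \cdot 21 = 126$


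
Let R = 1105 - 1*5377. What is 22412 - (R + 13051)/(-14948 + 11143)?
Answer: 85286439/3805 ≈ 22414.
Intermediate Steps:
R = -4272 (R = 1105 - 5377 = -4272)
22412 - (R + 13051)/(-14948 + 11143) = 22412 - (-4272 + 13051)/(-14948 + 11143) = 22412 - 8779/(-3805) = 22412 - 8779*(-1)/3805 = 22412 - 1*(-8779/3805) = 22412 + 8779/3805 = 85286439/3805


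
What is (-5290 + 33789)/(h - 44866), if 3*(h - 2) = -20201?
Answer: -85497/154793 ≈ -0.55233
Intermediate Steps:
h = -20195/3 (h = 2 + (⅓)*(-20201) = 2 - 20201/3 = -20195/3 ≈ -6731.7)
(-5290 + 33789)/(h - 44866) = (-5290 + 33789)/(-20195/3 - 44866) = 28499/(-154793/3) = 28499*(-3/154793) = -85497/154793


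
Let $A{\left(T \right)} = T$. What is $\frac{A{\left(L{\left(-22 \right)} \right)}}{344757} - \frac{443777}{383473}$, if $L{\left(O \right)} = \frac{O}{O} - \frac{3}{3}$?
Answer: $- \frac{443777}{383473} \approx -1.1573$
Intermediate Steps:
$L{\left(O \right)} = 0$ ($L{\left(O \right)} = 1 - 1 = 0$)
$\frac{A{\left(L{\left(-22 \right)} \right)}}{344757} - \frac{443777}{383473} = \frac{0}{344757} - \frac{443777}{383473} = 0 \cdot \frac{1}{344757} - \frac{443777}{383473} = 0 - \frac{443777}{383473} = - \frac{443777}{383473}$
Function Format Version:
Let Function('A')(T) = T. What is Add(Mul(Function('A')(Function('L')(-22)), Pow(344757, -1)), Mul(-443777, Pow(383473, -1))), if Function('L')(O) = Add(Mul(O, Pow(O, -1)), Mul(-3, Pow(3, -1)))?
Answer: Rational(-443777, 383473) ≈ -1.1573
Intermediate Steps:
Function('L')(O) = 0 (Function('L')(O) = Add(1, Mul(-3, Rational(1, 3))) = Add(1, -1) = 0)
Add(Mul(Function('A')(Function('L')(-22)), Pow(344757, -1)), Mul(-443777, Pow(383473, -1))) = Add(Mul(0, Pow(344757, -1)), Mul(-443777, Pow(383473, -1))) = Add(Mul(0, Rational(1, 344757)), Mul(-443777, Rational(1, 383473))) = Add(0, Rational(-443777, 383473)) = Rational(-443777, 383473)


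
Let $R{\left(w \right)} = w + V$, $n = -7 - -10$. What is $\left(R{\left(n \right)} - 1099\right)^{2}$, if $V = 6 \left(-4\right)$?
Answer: $1254400$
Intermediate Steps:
$V = -24$
$n = 3$ ($n = -7 + 10 = 3$)
$R{\left(w \right)} = -24 + w$ ($R{\left(w \right)} = w - 24 = -24 + w$)
$\left(R{\left(n \right)} - 1099\right)^{2} = \left(\left(-24 + 3\right) - 1099\right)^{2} = \left(-21 - 1099\right)^{2} = \left(-1120\right)^{2} = 1254400$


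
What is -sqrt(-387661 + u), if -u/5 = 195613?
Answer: -I*sqrt(1365726) ≈ -1168.6*I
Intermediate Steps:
u = -978065 (u = -5*195613 = -978065)
-sqrt(-387661 + u) = -sqrt(-387661 - 978065) = -sqrt(-1365726) = -I*sqrt(1365726)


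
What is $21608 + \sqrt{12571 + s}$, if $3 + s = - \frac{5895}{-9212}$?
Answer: $21608 + \frac{\sqrt{5441768617}}{658} \approx 21720.0$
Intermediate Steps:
$s = - \frac{21741}{9212}$ ($s = -3 - \frac{5895}{-9212} = -3 - - \frac{5895}{9212} = -3 + \frac{5895}{9212} = - \frac{21741}{9212} \approx -2.3601$)
$21608 + \sqrt{12571 + s} = 21608 + \sqrt{12571 - \frac{21741}{9212}} = 21608 + \sqrt{\frac{115782311}{9212}} = 21608 + \frac{\sqrt{5441768617}}{658}$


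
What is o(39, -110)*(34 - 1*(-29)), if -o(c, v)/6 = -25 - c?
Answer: 24192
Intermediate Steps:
o(c, v) = 150 + 6*c (o(c, v) = -6*(-25 - c) = 150 + 6*c)
o(39, -110)*(34 - 1*(-29)) = (150 + 6*39)*(34 - 1*(-29)) = (150 + 234)*(34 + 29) = 384*63 = 24192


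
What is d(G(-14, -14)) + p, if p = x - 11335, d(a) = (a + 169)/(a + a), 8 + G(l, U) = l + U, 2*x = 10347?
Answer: -443761/72 ≈ -6163.3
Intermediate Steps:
x = 10347/2 (x = (½)*10347 = 10347/2 ≈ 5173.5)
G(l, U) = -8 + U + l (G(l, U) = -8 + (l + U) = -8 + (U + l) = -8 + U + l)
d(a) = (169 + a)/(2*a) (d(a) = (169 + a)/((2*a)) = (169 + a)*(1/(2*a)) = (169 + a)/(2*a))
p = -12323/2 (p = 10347/2 - 11335 = -12323/2 ≈ -6161.5)
d(G(-14, -14)) + p = (169 + (-8 - 14 - 14))/(2*(-8 - 14 - 14)) - 12323/2 = (½)*(169 - 36)/(-36) - 12323/2 = (½)*(-1/36)*133 - 12323/2 = -133/72 - 12323/2 = -443761/72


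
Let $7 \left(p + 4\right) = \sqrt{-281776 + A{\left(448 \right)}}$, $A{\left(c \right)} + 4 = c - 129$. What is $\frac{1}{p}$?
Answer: $- \frac{196}{282245} - \frac{7 i \sqrt{281461}}{282245} \approx -0.00069443 - 0.013158 i$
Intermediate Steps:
$A{\left(c \right)} = -133 + c$ ($A{\left(c \right)} = -4 + \left(c - 129\right) = -4 + \left(-129 + c\right) = -133 + c$)
$p = -4 + \frac{i \sqrt{281461}}{7}$ ($p = -4 + \frac{\sqrt{-281776 + \left(-133 + 448\right)}}{7} = -4 + \frac{\sqrt{-281776 + 315}}{7} = -4 + \frac{\sqrt{-281461}}{7} = -4 + \frac{i \sqrt{281461}}{7} \approx -4.0 + 75.79 i$)
$\frac{1}{p} = \frac{1}{-4 + \frac{i \sqrt{281461}}{7}}$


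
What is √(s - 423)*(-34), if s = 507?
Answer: -68*√21 ≈ -311.62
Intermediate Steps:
√(s - 423)*(-34) = √(507 - 423)*(-34) = √84*(-34) = (2*√21)*(-34) = -68*√21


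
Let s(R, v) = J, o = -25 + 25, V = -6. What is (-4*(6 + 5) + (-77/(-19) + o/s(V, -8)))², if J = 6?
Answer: 576081/361 ≈ 1595.8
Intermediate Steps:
o = 0
s(R, v) = 6
(-4*(6 + 5) + (-77/(-19) + o/s(V, -8)))² = (-4*(6 + 5) + (-77/(-19) + 0/6))² = (-4*11 + (-77*(-1/19) + 0*(⅙)))² = (-44 + (77/19 + 0))² = (-44 + 77/19)² = (-759/19)² = 576081/361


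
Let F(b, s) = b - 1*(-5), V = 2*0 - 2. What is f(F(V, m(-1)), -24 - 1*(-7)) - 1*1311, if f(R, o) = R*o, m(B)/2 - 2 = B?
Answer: -1362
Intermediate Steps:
m(B) = 4 + 2*B
V = -2 (V = 0 - 2 = -2)
F(b, s) = 5 + b (F(b, s) = b + 5 = 5 + b)
f(F(V, m(-1)), -24 - 1*(-7)) - 1*1311 = (5 - 2)*(-24 - 1*(-7)) - 1*1311 = 3*(-24 + 7) - 1311 = 3*(-17) - 1311 = -51 - 1311 = -1362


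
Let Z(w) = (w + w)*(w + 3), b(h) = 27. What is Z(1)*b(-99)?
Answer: 216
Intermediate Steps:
Z(w) = 2*w*(3 + w) (Z(w) = (2*w)*(3 + w) = 2*w*(3 + w))
Z(1)*b(-99) = (2*1*(3 + 1))*27 = (2*1*4)*27 = 8*27 = 216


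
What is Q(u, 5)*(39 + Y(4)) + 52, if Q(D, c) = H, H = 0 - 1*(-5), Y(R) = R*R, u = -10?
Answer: 327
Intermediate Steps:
Y(R) = R²
H = 5 (H = 0 + 5 = 5)
Q(D, c) = 5
Q(u, 5)*(39 + Y(4)) + 52 = 5*(39 + 4²) + 52 = 5*(39 + 16) + 52 = 5*55 + 52 = 275 + 52 = 327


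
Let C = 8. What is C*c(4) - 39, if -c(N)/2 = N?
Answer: -103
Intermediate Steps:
c(N) = -2*N
C*c(4) - 39 = 8*(-2*4) - 39 = 8*(-8) - 39 = -64 - 39 = -103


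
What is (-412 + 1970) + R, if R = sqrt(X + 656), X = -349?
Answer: 1558 + sqrt(307) ≈ 1575.5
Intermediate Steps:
R = sqrt(307) (R = sqrt(-349 + 656) = sqrt(307) ≈ 17.521)
(-412 + 1970) + R = (-412 + 1970) + sqrt(307) = 1558 + sqrt(307)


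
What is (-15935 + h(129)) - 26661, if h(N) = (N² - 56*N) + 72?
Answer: -33107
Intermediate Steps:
h(N) = 72 + N² - 56*N
(-15935 + h(129)) - 26661 = (-15935 + (72 + 129² - 56*129)) - 26661 = (-15935 + (72 + 16641 - 7224)) - 26661 = (-15935 + 9489) - 26661 = -6446 - 26661 = -33107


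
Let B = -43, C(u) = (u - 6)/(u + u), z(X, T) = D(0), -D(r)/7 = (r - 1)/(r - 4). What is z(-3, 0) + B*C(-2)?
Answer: -351/4 ≈ -87.750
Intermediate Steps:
D(r) = -7*(-1 + r)/(-4 + r) (D(r) = -7*(r - 1)/(r - 4) = -7*(-1 + r)/(-4 + r))
z(X, T) = -7/4 (z(X, T) = 7*(1 - 1*0)/(-4 + 0) = 7*(1 + 0)/(-4) = 7*(-¼)*1 = -7/4)
C(u) = (-6 + u)/(2*u) (C(u) = (-6 + u)/((2*u)) = (-6 + u)*(1/(2*u)) = (-6 + u)/(2*u))
z(-3, 0) + B*C(-2) = -7/4 - 43*(-6 - 2)/(2*(-2)) = -7/4 - 43*(-1)*(-8)/(2*2) = -7/4 - 43*2 = -7/4 - 86 = -351/4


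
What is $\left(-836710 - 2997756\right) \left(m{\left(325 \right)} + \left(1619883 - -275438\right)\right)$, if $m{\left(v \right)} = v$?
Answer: $-7268790135036$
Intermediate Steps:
$\left(-836710 - 2997756\right) \left(m{\left(325 \right)} + \left(1619883 - -275438\right)\right) = \left(-836710 - 2997756\right) \left(325 + \left(1619883 - -275438\right)\right) = - 3834466 \left(325 + \left(1619883 + 275438\right)\right) = - 3834466 \left(325 + 1895321\right) = \left(-3834466\right) 1895646 = -7268790135036$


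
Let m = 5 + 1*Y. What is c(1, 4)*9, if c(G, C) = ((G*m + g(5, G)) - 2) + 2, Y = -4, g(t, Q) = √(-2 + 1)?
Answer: 9 + 9*I ≈ 9.0 + 9.0*I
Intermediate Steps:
g(t, Q) = I (g(t, Q) = √(-1) = I)
m = 1 (m = 5 + 1*(-4) = 5 - 4 = 1)
c(G, C) = I + G (c(G, C) = ((G*1 + I) - 2) + 2 = ((G + I) - 2) + 2 = ((I + G) - 2) + 2 = (-2 + I + G) + 2 = I + G)
c(1, 4)*9 = (I + 1)*9 = (1 + I)*9 = 9 + 9*I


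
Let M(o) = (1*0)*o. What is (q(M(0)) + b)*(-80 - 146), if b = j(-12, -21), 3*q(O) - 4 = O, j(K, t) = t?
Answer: 13334/3 ≈ 4444.7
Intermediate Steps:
M(o) = 0 (M(o) = 0*o = 0)
q(O) = 4/3 + O/3
b = -21
(q(M(0)) + b)*(-80 - 146) = ((4/3 + (⅓)*0) - 21)*(-80 - 146) = ((4/3 + 0) - 21)*(-226) = (4/3 - 21)*(-226) = -59/3*(-226) = 13334/3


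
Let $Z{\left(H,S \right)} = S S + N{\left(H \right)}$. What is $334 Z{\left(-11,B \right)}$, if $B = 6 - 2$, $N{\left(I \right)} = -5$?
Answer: $3674$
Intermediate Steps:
$B = 4$
$Z{\left(H,S \right)} = -5 + S^{2}$ ($Z{\left(H,S \right)} = S S - 5 = S^{2} - 5 = -5 + S^{2}$)
$334 Z{\left(-11,B \right)} = 334 \left(-5 + 4^{2}\right) = 334 \left(-5 + 16\right) = 334 \cdot 11 = 3674$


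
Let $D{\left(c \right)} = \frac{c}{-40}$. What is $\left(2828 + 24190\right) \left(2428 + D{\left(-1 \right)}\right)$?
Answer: $\frac{1312007589}{20} \approx 6.56 \cdot 10^{7}$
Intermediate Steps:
$D{\left(c \right)} = - \frac{c}{40}$ ($D{\left(c \right)} = c \left(- \frac{1}{40}\right) = - \frac{c}{40}$)
$\left(2828 + 24190\right) \left(2428 + D{\left(-1 \right)}\right) = \left(2828 + 24190\right) \left(2428 - - \frac{1}{40}\right) = 27018 \left(2428 + \frac{1}{40}\right) = 27018 \cdot \frac{97121}{40} = \frac{1312007589}{20}$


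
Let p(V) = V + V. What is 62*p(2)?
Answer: 248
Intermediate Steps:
p(V) = 2*V
62*p(2) = 62*(2*2) = 62*4 = 248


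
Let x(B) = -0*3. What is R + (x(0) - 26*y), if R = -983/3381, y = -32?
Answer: 2812009/3381 ≈ 831.71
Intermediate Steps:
x(B) = 0 (x(B) = -1*0 = 0)
R = -983/3381 (R = -983*1/3381 = -983/3381 ≈ -0.29074)
R + (x(0) - 26*y) = -983/3381 + (0 - 26*(-32)) = -983/3381 + (0 + 832) = -983/3381 + 832 = 2812009/3381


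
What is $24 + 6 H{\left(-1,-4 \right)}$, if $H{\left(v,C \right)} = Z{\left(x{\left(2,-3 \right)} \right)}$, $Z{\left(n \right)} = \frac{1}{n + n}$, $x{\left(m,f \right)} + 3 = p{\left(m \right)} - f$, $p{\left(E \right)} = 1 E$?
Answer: $\frac{51}{2} \approx 25.5$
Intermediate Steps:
$p{\left(E \right)} = E$
$x{\left(m,f \right)} = -3 + m - f$ ($x{\left(m,f \right)} = -3 - \left(f - m\right) = -3 + m - f$)
$Z{\left(n \right)} = \frac{1}{2 n}$
$H{\left(v,C \right)} = \frac{1}{4}$ ($H{\left(v,C \right)} = \frac{1}{2 \left(-3 + 2 - -3\right)} = \frac{1}{2 \left(-3 + 2 + 3\right)} = \frac{1}{2 \cdot 2} = \frac{1}{2} \cdot \frac{1}{2} = \frac{1}{4}$)
$24 + 6 H{\left(-1,-4 \right)} = 24 + 6 \cdot \frac{1}{4} = 24 + \frac{3}{2} = \frac{51}{2}$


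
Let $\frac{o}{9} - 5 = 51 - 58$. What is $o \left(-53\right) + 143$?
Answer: $1097$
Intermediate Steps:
$o = -18$ ($o = 45 + 9 \left(51 - 58\right) = 45 + 9 \left(-7\right) = 45 - 63 = -18$)
$o \left(-53\right) + 143 = \left(-18\right) \left(-53\right) + 143 = 954 + 143 = 1097$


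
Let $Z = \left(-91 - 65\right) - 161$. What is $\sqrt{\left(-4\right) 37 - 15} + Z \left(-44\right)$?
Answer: $13948 + i \sqrt{163} \approx 13948.0 + 12.767 i$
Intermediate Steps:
$Z = -317$ ($Z = -156 - 161 = -317$)
$\sqrt{\left(-4\right) 37 - 15} + Z \left(-44\right) = \sqrt{\left(-4\right) 37 - 15} - -13948 = \sqrt{-148 - 15} + 13948 = \sqrt{-163} + 13948 = i \sqrt{163} + 13948 = 13948 + i \sqrt{163}$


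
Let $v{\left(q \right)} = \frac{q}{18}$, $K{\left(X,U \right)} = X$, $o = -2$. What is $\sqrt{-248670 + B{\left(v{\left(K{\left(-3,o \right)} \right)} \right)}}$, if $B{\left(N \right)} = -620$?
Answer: $i \sqrt{249290} \approx 499.29 i$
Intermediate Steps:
$v{\left(q \right)} = \frac{q}{18}$ ($v{\left(q \right)} = q \frac{1}{18} = \frac{q}{18}$)
$\sqrt{-248670 + B{\left(v{\left(K{\left(-3,o \right)} \right)} \right)}} = \sqrt{-248670 - 620} = \sqrt{-249290} = i \sqrt{249290}$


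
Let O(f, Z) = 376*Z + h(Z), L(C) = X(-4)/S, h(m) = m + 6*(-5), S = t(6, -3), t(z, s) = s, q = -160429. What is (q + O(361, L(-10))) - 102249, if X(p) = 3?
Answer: -263085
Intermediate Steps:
S = -3
h(m) = -30 + m (h(m) = m - 30 = -30 + m)
L(C) = -1 (L(C) = 3/(-3) = 3*(-1/3) = -1)
O(f, Z) = -30 + 377*Z (O(f, Z) = 376*Z + (-30 + Z) = -30 + 377*Z)
(q + O(361, L(-10))) - 102249 = (-160429 + (-30 + 377*(-1))) - 102249 = (-160429 + (-30 - 377)) - 102249 = (-160429 - 407) - 102249 = -160836 - 102249 = -263085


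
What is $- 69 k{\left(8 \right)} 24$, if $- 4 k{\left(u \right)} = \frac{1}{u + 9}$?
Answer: $\frac{414}{17} \approx 24.353$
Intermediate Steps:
$k{\left(u \right)} = - \frac{1}{4 \left(9 + u\right)}$ ($k{\left(u \right)} = - \frac{1}{4 \left(u + 9\right)} = - \frac{1}{4 \left(9 + u\right)}$)
$- 69 k{\left(8 \right)} 24 = - 69 \left(- \frac{1}{36 + 4 \cdot 8}\right) 24 = - 69 \left(- \frac{1}{36 + 32}\right) 24 = - 69 \left(- \frac{1}{68}\right) 24 = - 69 \left(\left(-1\right) \frac{1}{68}\right) 24 = \left(-69\right) \left(- \frac{1}{68}\right) 24 = \frac{69}{68} \cdot 24 = \frac{414}{17}$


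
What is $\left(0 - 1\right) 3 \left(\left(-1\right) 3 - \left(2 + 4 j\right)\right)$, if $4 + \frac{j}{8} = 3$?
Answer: $-81$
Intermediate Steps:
$j = -8$ ($j = -32 + 8 \cdot 3 = -32 + 24 = -8$)
$\left(0 - 1\right) 3 \left(\left(-1\right) 3 - \left(2 + 4 j\right)\right) = \left(0 - 1\right) 3 \left(\left(-1\right) 3 - -30\right) = \left(-1\right) 3 \left(-3 + \left(-2 + 32\right)\right) = - 3 \left(-3 + 30\right) = \left(-3\right) 27 = -81$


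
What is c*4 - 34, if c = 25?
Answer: 66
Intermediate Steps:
c*4 - 34 = 25*4 - 34 = 100 - 34 = 66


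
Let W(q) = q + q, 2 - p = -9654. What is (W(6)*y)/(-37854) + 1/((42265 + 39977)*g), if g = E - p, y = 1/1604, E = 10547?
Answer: -1894939/10299206410911 ≈ -1.8399e-7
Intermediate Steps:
p = 9656 (p = 2 - 1*(-9654) = 2 + 9654 = 9656)
W(q) = 2*q
y = 1/1604 ≈ 0.00062344
g = 891 (g = 10547 - 1*9656 = 10547 - 9656 = 891)
(W(6)*y)/(-37854) + 1/((42265 + 39977)*g) = ((2*6)*(1/1604))/(-37854) + 1/((42265 + 39977)*891) = (12*(1/1604))*(-1/37854) + (1/891)/82242 = (3/401)*(-1/37854) + (1/82242)*(1/891) = -1/5059818 + 1/73277622 = -1894939/10299206410911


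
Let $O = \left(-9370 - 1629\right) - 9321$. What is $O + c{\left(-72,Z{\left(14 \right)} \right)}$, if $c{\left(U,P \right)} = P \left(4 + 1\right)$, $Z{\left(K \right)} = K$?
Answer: $-20250$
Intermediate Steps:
$c{\left(U,P \right)} = 5 P$ ($c{\left(U,P \right)} = P 5 = 5 P$)
$O = -20320$ ($O = -10999 - 9321 = -20320$)
$O + c{\left(-72,Z{\left(14 \right)} \right)} = -20320 + 5 \cdot 14 = -20320 + 70 = -20250$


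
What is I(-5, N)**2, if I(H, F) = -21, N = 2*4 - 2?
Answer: 441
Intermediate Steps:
N = 6 (N = 8 - 2 = 6)
I(-5, N)**2 = (-21)**2 = 441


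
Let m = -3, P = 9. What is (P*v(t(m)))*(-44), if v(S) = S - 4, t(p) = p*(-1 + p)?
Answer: -3168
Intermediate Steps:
v(S) = -4 + S
(P*v(t(m)))*(-44) = (9*(-4 - 3*(-1 - 3)))*(-44) = (9*(-4 - 3*(-4)))*(-44) = (9*(-4 + 12))*(-44) = (9*8)*(-44) = 72*(-44) = -3168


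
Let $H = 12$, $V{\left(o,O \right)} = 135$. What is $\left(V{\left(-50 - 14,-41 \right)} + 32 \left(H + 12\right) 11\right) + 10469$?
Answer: $19052$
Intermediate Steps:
$\left(V{\left(-50 - 14,-41 \right)} + 32 \left(H + 12\right) 11\right) + 10469 = \left(135 + 32 \left(12 + 12\right) 11\right) + 10469 = \left(135 + 32 \cdot 24 \cdot 11\right) + 10469 = \left(135 + 768 \cdot 11\right) + 10469 = \left(135 + 8448\right) + 10469 = 8583 + 10469 = 19052$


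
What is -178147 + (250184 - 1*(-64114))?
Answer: 136151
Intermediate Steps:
-178147 + (250184 - 1*(-64114)) = -178147 + (250184 + 64114) = -178147 + 314298 = 136151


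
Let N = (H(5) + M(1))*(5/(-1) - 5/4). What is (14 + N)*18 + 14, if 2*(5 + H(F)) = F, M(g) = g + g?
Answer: 1289/4 ≈ 322.25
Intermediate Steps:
M(g) = 2*g
H(F) = -5 + F/2
N = 25/8 (N = ((-5 + (½)*5) + 2*1)*(5/(-1) - 5/4) = ((-5 + 5/2) + 2)*(5*(-1) - 5*¼) = (-5/2 + 2)*(-5 - 5/4) = -½*(-25/4) = 25/8 ≈ 3.1250)
(14 + N)*18 + 14 = (14 + 25/8)*18 + 14 = (137/8)*18 + 14 = 1233/4 + 14 = 1289/4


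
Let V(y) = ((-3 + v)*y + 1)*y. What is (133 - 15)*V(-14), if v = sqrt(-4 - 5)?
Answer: -71036 + 69384*I ≈ -71036.0 + 69384.0*I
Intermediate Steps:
v = 3*I (v = sqrt(-9) = 3*I ≈ 3.0*I)
V(y) = y*(1 + y*(-3 + 3*I)) (V(y) = ((-3 + 3*I)*y + 1)*y = (y*(-3 + 3*I) + 1)*y = (1 + y*(-3 + 3*I))*y = y*(1 + y*(-3 + 3*I)))
(133 - 15)*V(-14) = (133 - 15)*(-14*(1 + 3*(-14)*(-1 + I))) = 118*(-14*(1 + (42 - 42*I))) = 118*(-14*(43 - 42*I)) = 118*(-602 + 588*I) = -71036 + 69384*I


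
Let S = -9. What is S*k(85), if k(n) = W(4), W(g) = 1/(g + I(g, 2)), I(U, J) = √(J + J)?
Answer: -3/2 ≈ -1.5000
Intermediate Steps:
I(U, J) = √2*√J (I(U, J) = √(2*J) = √2*√J)
W(g) = 1/(2 + g) (W(g) = 1/(g + √2*√2) = 1/(g + 2) = 1/(2 + g))
k(n) = ⅙ (k(n) = 1/(2 + 4) = 1/6 = ⅙)
S*k(85) = -9*⅙ = -3/2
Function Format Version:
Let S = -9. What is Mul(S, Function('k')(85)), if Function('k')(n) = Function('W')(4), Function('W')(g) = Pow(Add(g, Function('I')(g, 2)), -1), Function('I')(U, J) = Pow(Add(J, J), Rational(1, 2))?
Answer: Rational(-3, 2) ≈ -1.5000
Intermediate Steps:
Function('I')(U, J) = Mul(Pow(2, Rational(1, 2)), Pow(J, Rational(1, 2))) (Function('I')(U, J) = Pow(Mul(2, J), Rational(1, 2)) = Mul(Pow(2, Rational(1, 2)), Pow(J, Rational(1, 2))))
Function('W')(g) = Pow(Add(2, g), -1) (Function('W')(g) = Pow(Add(g, Mul(Pow(2, Rational(1, 2)), Pow(2, Rational(1, 2)))), -1) = Pow(Add(g, 2), -1) = Pow(Add(2, g), -1))
Function('k')(n) = Rational(1, 6) (Function('k')(n) = Pow(Add(2, 4), -1) = Pow(6, -1) = Rational(1, 6))
Mul(S, Function('k')(85)) = Mul(-9, Rational(1, 6)) = Rational(-3, 2)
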